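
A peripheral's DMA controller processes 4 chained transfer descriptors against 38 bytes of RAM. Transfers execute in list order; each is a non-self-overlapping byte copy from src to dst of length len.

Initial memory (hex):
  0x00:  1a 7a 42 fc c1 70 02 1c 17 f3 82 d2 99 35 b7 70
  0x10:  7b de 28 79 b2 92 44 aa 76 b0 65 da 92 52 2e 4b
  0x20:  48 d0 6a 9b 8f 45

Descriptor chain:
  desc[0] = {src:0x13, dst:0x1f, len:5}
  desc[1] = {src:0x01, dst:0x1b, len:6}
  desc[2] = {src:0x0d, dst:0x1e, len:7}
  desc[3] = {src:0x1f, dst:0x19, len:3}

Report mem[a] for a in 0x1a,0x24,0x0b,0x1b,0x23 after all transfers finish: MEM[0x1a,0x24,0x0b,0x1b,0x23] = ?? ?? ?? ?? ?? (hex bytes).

MEM[0x1a,0x24,0x0b,0x1b,0x23] = 70 79 d2 7b 28

  after D0: wrote 5B at 0x1f = 79b29244aa
  after D1: wrote 6B at 0x1b = 7a42fcc17002
  after D2: wrote 7B at 0x1e = 35b7707bde2879
  after D3: wrote 3B at 0x19 = b7707b
query mem[0x1a]=0x70, mem[0x24]=0x79, mem[0x0b]=0xd2, mem[0x1b]=0x7b, mem[0x23]=0x28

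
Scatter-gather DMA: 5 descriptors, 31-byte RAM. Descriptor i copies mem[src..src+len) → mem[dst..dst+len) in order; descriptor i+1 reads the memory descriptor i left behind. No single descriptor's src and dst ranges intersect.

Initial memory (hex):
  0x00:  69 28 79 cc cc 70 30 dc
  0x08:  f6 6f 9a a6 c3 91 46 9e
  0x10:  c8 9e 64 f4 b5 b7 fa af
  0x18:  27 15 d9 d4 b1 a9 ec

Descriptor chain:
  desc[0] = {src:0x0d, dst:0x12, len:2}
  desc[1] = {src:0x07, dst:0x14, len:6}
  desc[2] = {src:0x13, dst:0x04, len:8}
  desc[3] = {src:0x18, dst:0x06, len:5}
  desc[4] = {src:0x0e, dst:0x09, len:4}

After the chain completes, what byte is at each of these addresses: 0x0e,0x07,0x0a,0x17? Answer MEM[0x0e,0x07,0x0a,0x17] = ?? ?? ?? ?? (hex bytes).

MEM[0x0e,0x07,0x0a,0x17] = 46 c3 9e 9a

[0] 0x0d->0x12 len=2 : 91 46
[1] 0x07->0x14 len=6 : dc f6 6f 9a a6 c3
[2] 0x13->0x04 len=8 : 46 dc f6 6f 9a a6 c3 d9
[3] 0x18->0x06 len=5 : a6 c3 d9 d4 b1
[4] 0x0e->0x09 len=4 : 46 9e c8 9e
query mem[0x0e]=0x46, mem[0x07]=0xc3, mem[0x0a]=0x9e, mem[0x17]=0x9a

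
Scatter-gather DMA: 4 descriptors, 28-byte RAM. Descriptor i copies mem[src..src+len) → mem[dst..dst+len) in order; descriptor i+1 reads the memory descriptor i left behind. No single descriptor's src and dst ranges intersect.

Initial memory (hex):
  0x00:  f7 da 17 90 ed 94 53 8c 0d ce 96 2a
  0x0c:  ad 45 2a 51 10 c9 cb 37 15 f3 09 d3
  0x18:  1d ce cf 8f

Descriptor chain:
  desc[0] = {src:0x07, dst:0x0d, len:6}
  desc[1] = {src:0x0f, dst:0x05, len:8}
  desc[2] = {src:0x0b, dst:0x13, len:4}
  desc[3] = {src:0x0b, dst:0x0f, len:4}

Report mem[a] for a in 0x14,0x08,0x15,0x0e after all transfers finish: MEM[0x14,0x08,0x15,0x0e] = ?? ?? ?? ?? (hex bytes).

[0] 0x07->0x0d len=6 : 8c 0d ce 96 2a ad
[1] 0x0f->0x05 len=8 : ce 96 2a ad 37 15 f3 09
[2] 0x0b->0x13 len=4 : f3 09 8c 0d
[3] 0x0b->0x0f len=4 : f3 09 8c 0d
query mem[0x14]=0x09, mem[0x08]=0xad, mem[0x15]=0x8c, mem[0x0e]=0x0d

MEM[0x14,0x08,0x15,0x0e] = 09 ad 8c 0d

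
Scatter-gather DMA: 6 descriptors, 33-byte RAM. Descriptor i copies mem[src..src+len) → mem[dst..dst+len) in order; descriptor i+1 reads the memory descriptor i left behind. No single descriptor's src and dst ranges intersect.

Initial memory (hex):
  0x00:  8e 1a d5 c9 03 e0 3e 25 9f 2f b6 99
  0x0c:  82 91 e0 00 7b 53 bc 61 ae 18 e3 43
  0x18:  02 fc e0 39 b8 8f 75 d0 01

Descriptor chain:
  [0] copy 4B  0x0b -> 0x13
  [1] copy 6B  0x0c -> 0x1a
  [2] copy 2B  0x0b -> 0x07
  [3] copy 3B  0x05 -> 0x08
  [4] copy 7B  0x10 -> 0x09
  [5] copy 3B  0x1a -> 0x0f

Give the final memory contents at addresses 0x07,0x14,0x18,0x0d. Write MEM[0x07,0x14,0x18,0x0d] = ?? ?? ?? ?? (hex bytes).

[0] 0x0b->0x13 len=4 : 99 82 91 e0
[1] 0x0c->0x1a len=6 : 82 91 e0 00 7b 53
[2] 0x0b->0x07 len=2 : 99 82
[3] 0x05->0x08 len=3 : e0 3e 99
[4] 0x10->0x09 len=7 : 7b 53 bc 99 82 91 e0
[5] 0x1a->0x0f len=3 : 82 91 e0
query mem[0x07]=0x99, mem[0x14]=0x82, mem[0x18]=0x02, mem[0x0d]=0x82

MEM[0x07,0x14,0x18,0x0d] = 99 82 02 82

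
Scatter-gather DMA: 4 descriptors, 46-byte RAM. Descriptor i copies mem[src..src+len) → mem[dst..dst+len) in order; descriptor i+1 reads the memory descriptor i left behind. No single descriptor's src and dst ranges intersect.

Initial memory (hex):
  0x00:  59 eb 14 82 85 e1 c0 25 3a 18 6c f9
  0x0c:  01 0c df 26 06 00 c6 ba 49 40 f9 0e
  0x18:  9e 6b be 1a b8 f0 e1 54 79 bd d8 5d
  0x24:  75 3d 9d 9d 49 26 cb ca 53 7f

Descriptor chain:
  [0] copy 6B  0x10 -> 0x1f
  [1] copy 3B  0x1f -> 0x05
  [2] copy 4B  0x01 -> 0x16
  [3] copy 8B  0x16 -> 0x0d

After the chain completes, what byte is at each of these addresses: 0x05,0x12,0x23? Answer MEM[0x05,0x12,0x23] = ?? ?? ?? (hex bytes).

#0 dst[0x1f+6] := {0x06,0x00,0xc6,0xba,0x49,0x40}
#1 dst[0x05+3] := {0x06,0x00,0xc6}
#2 dst[0x16+4] := {0xeb,0x14,0x82,0x85}
#3 dst[0x0d+8] := {0xeb,0x14,0x82,0x85,0xbe,0x1a,0xb8,0xf0}
query mem[0x05]=0x06, mem[0x12]=0x1a, mem[0x23]=0x49

MEM[0x05,0x12,0x23] = 06 1a 49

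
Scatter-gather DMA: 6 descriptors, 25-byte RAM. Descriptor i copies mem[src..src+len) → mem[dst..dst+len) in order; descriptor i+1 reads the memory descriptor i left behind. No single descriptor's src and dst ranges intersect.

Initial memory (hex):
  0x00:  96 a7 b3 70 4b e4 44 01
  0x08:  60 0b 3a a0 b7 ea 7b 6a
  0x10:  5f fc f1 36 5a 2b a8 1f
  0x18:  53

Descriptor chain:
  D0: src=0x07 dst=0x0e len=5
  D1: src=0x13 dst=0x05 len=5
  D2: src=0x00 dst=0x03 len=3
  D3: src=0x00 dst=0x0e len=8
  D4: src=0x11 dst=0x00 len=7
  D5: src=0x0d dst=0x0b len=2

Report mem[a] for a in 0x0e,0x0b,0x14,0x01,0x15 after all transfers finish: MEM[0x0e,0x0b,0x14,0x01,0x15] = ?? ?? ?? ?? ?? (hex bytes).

MEM[0x0e,0x0b,0x14,0x01,0x15] = 96 ea 5a a7 2b

  after D0: wrote 5B at 0x0e = 01600b3aa0
  after D1: wrote 5B at 0x05 = 365a2ba81f
  after D2: wrote 3B at 0x03 = 96a7b3
  after D3: wrote 8B at 0x0e = 96a7b396a7b35a2b
  after D4: wrote 7B at 0x00 = 96a7b35a2ba81f
  after D5: wrote 2B at 0x0b = ea96
query mem[0x0e]=0x96, mem[0x0b]=0xea, mem[0x14]=0x5a, mem[0x01]=0xa7, mem[0x15]=0x2b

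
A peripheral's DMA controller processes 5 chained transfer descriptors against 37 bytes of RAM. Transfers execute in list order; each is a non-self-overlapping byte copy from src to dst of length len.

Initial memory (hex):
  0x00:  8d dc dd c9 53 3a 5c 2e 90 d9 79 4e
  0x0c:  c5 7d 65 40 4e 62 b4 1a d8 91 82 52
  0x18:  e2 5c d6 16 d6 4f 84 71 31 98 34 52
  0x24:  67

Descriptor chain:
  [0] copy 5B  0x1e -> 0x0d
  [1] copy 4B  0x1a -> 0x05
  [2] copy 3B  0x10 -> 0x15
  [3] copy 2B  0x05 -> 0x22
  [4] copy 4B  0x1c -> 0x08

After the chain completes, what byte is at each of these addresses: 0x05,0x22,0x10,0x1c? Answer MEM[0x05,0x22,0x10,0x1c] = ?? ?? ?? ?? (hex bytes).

D0: mem[0x0d..0x11] <- [84 71 31 98 34]
D1: mem[0x05..0x08] <- [d6 16 d6 4f]
D2: mem[0x15..0x17] <- [98 34 b4]
D3: mem[0x22..0x23] <- [d6 16]
D4: mem[0x08..0x0b] <- [d6 4f 84 71]
query mem[0x05]=0xd6, mem[0x22]=0xd6, mem[0x10]=0x98, mem[0x1c]=0xd6

MEM[0x05,0x22,0x10,0x1c] = d6 d6 98 d6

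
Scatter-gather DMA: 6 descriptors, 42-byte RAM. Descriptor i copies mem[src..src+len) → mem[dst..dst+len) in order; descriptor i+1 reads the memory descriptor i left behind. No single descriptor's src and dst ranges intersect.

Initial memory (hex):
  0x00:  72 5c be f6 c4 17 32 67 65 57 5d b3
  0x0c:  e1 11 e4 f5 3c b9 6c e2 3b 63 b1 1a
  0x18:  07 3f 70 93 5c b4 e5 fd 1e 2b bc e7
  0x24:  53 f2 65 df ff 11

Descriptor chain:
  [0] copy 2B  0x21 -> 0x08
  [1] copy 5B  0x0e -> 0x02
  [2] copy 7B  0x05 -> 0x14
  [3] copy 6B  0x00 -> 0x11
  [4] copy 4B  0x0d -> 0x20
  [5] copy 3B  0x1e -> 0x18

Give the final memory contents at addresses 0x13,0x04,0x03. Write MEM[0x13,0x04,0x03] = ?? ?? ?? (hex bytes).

  after D0: wrote 2B at 0x08 = 2bbc
  after D1: wrote 5B at 0x02 = e4f53cb96c
  after D2: wrote 7B at 0x14 = b96c672bbc5db3
  after D3: wrote 6B at 0x11 = 725ce4f53cb9
  after D4: wrote 4B at 0x20 = 11e4f53c
  after D5: wrote 3B at 0x18 = e5fd11
query mem[0x13]=0xe4, mem[0x04]=0x3c, mem[0x03]=0xf5

MEM[0x13,0x04,0x03] = e4 3c f5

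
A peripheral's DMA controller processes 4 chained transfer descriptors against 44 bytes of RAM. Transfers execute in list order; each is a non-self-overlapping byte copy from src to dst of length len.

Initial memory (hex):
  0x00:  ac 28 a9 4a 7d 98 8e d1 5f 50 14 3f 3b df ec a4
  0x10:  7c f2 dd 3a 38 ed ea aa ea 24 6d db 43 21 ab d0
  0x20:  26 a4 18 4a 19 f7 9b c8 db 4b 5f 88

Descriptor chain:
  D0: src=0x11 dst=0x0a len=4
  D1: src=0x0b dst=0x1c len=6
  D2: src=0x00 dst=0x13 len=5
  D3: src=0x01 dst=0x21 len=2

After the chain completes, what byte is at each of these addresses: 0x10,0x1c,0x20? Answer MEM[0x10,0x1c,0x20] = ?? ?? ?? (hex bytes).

MEM[0x10,0x1c,0x20] = 7c dd a4

#0 dst[0x0a+4] := {0xf2,0xdd,0x3a,0x38}
#1 dst[0x1c+6] := {0xdd,0x3a,0x38,0xec,0xa4,0x7c}
#2 dst[0x13+5] := {0xac,0x28,0xa9,0x4a,0x7d}
#3 dst[0x21+2] := {0x28,0xa9}
query mem[0x10]=0x7c, mem[0x1c]=0xdd, mem[0x20]=0xa4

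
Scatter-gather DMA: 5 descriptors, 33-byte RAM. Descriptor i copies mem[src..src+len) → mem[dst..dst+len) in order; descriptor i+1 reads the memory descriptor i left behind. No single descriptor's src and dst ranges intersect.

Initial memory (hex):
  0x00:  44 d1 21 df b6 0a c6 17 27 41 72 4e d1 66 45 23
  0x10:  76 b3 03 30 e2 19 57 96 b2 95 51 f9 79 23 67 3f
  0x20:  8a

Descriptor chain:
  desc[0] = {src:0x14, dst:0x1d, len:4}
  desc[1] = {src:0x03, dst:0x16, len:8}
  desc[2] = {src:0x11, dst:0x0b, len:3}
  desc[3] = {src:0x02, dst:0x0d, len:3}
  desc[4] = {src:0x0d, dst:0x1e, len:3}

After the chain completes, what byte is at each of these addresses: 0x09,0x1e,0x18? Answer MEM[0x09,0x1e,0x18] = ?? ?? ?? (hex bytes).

[0] 0x14->0x1d len=4 : e2 19 57 96
[1] 0x03->0x16 len=8 : df b6 0a c6 17 27 41 72
[2] 0x11->0x0b len=3 : b3 03 30
[3] 0x02->0x0d len=3 : 21 df b6
[4] 0x0d->0x1e len=3 : 21 df b6
query mem[0x09]=0x41, mem[0x1e]=0x21, mem[0x18]=0x0a

MEM[0x09,0x1e,0x18] = 41 21 0a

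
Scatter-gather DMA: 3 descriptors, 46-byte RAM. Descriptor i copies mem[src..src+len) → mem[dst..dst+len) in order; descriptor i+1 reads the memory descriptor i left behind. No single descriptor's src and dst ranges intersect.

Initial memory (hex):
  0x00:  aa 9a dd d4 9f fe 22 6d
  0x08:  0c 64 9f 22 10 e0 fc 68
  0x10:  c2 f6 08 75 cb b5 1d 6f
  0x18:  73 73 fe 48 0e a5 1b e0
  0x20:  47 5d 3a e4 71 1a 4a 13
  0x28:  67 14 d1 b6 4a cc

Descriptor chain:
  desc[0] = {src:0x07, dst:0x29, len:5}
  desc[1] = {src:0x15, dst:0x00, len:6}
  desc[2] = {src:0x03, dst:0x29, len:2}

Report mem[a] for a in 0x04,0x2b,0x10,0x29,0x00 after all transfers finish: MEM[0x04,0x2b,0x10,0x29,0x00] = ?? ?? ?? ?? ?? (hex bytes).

MEM[0x04,0x2b,0x10,0x29,0x00] = 73 64 c2 73 b5

#0 dst[0x29+5] := {0x6d,0x0c,0x64,0x9f,0x22}
#1 dst[0x00+6] := {0xb5,0x1d,0x6f,0x73,0x73,0xfe}
#2 dst[0x29+2] := {0x73,0x73}
query mem[0x04]=0x73, mem[0x2b]=0x64, mem[0x10]=0xc2, mem[0x29]=0x73, mem[0x00]=0xb5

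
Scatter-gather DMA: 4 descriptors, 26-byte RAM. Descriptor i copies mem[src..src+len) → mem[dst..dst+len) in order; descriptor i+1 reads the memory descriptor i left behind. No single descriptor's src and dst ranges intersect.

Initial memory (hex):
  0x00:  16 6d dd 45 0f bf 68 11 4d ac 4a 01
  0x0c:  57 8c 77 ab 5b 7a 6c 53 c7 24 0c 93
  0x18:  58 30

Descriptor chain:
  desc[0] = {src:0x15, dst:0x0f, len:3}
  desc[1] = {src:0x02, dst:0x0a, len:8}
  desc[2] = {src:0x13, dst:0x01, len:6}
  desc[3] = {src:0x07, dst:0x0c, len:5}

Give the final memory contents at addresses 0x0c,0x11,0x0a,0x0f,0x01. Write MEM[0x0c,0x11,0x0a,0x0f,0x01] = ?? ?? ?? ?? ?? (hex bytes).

D0: mem[0x0f..0x11] <- [24 0c 93]
D1: mem[0x0a..0x11] <- [dd 45 0f bf 68 11 4d ac]
D2: mem[0x01..0x06] <- [53 c7 24 0c 93 58]
D3: mem[0x0c..0x10] <- [11 4d ac dd 45]
query mem[0x0c]=0x11, mem[0x11]=0xac, mem[0x0a]=0xdd, mem[0x0f]=0xdd, mem[0x01]=0x53

MEM[0x0c,0x11,0x0a,0x0f,0x01] = 11 ac dd dd 53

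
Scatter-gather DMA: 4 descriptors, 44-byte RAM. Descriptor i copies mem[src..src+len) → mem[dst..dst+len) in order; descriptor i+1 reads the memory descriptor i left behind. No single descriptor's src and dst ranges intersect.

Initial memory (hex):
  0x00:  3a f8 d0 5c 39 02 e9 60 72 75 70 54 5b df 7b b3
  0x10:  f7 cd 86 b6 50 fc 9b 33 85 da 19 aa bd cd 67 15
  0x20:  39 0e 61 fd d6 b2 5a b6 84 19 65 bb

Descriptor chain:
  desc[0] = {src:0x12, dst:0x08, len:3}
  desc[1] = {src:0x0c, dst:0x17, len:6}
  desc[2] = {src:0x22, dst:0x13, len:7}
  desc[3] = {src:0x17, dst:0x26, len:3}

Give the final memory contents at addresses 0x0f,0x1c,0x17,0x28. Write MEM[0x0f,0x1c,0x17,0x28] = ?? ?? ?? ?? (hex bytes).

MEM[0x0f,0x1c,0x17,0x28] = b3 cd 5a 84

D0: mem[0x08..0x0a] <- [86 b6 50]
D1: mem[0x17..0x1c] <- [5b df 7b b3 f7 cd]
D2: mem[0x13..0x19] <- [61 fd d6 b2 5a b6 84]
D3: mem[0x26..0x28] <- [5a b6 84]
query mem[0x0f]=0xb3, mem[0x1c]=0xcd, mem[0x17]=0x5a, mem[0x28]=0x84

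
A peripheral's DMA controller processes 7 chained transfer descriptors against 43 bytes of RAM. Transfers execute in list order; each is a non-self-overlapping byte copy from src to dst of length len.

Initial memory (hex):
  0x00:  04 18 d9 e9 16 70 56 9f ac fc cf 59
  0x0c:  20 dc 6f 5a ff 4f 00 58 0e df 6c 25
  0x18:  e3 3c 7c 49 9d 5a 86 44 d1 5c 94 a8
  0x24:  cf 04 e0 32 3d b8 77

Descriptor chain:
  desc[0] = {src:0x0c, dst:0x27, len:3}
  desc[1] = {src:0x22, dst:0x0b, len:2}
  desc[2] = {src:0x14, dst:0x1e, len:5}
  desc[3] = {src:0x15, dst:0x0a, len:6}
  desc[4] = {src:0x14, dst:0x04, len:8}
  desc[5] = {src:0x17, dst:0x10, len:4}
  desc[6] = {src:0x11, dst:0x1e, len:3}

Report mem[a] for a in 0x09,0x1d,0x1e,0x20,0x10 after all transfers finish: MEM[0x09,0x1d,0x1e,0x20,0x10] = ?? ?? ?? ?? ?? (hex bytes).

MEM[0x09,0x1d,0x1e,0x20,0x10] = 3c 5a e3 7c 25

#0 dst[0x27+3] := {0x20,0xdc,0x6f}
#1 dst[0x0b+2] := {0x94,0xa8}
#2 dst[0x1e+5] := {0x0e,0xdf,0x6c,0x25,0xe3}
#3 dst[0x0a+6] := {0xdf,0x6c,0x25,0xe3,0x3c,0x7c}
#4 dst[0x04+8] := {0x0e,0xdf,0x6c,0x25,0xe3,0x3c,0x7c,0x49}
#5 dst[0x10+4] := {0x25,0xe3,0x3c,0x7c}
#6 dst[0x1e+3] := {0xe3,0x3c,0x7c}
query mem[0x09]=0x3c, mem[0x1d]=0x5a, mem[0x1e]=0xe3, mem[0x20]=0x7c, mem[0x10]=0x25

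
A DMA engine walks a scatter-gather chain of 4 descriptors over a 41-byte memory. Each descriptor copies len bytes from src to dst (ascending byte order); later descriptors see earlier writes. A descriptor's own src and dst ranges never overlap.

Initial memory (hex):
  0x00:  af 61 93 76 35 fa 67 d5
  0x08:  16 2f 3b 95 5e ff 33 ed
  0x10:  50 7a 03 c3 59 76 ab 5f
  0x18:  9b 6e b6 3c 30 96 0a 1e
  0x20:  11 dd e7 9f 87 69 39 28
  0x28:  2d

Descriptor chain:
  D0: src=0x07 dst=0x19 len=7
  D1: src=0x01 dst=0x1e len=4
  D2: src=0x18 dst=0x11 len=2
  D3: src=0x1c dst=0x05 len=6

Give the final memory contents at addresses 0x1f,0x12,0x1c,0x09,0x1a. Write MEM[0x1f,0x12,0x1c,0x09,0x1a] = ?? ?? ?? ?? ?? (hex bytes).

D0: mem[0x19..0x1f] <- [d5 16 2f 3b 95 5e ff]
D1: mem[0x1e..0x21] <- [61 93 76 35]
D2: mem[0x11..0x12] <- [9b d5]
D3: mem[0x05..0x0a] <- [3b 95 61 93 76 35]
query mem[0x1f]=0x93, mem[0x12]=0xd5, mem[0x1c]=0x3b, mem[0x09]=0x76, mem[0x1a]=0x16

MEM[0x1f,0x12,0x1c,0x09,0x1a] = 93 d5 3b 76 16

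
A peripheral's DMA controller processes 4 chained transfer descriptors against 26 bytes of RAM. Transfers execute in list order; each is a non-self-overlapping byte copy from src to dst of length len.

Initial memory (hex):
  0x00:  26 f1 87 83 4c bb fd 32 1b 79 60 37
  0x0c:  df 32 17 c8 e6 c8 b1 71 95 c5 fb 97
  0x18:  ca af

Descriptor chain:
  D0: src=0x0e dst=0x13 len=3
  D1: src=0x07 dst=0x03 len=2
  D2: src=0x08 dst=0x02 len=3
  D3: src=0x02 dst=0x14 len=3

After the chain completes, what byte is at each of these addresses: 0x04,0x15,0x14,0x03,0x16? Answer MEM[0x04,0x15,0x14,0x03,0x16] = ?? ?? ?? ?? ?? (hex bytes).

MEM[0x04,0x15,0x14,0x03,0x16] = 60 79 1b 79 60

  after D0: wrote 3B at 0x13 = 17c8e6
  after D1: wrote 2B at 0x03 = 321b
  after D2: wrote 3B at 0x02 = 1b7960
  after D3: wrote 3B at 0x14 = 1b7960
query mem[0x04]=0x60, mem[0x15]=0x79, mem[0x14]=0x1b, mem[0x03]=0x79, mem[0x16]=0x60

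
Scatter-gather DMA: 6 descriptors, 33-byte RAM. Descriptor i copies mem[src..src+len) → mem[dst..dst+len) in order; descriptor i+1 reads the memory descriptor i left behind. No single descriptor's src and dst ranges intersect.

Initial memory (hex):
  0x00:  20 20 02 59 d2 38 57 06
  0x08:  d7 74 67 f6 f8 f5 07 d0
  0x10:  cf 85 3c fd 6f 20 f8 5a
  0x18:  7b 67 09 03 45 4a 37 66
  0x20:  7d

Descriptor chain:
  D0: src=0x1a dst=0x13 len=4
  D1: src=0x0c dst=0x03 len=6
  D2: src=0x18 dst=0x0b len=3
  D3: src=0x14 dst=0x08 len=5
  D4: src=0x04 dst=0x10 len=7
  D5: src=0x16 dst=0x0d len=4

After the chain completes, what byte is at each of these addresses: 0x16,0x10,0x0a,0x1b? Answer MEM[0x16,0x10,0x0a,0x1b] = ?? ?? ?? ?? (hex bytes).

[0] 0x1a->0x13 len=4 : 09 03 45 4a
[1] 0x0c->0x03 len=6 : f8 f5 07 d0 cf 85
[2] 0x18->0x0b len=3 : 7b 67 09
[3] 0x14->0x08 len=5 : 03 45 4a 5a 7b
[4] 0x04->0x10 len=7 : f5 07 d0 cf 03 45 4a
[5] 0x16->0x0d len=4 : 4a 5a 7b 67
query mem[0x16]=0x4a, mem[0x10]=0x67, mem[0x0a]=0x4a, mem[0x1b]=0x03

MEM[0x16,0x10,0x0a,0x1b] = 4a 67 4a 03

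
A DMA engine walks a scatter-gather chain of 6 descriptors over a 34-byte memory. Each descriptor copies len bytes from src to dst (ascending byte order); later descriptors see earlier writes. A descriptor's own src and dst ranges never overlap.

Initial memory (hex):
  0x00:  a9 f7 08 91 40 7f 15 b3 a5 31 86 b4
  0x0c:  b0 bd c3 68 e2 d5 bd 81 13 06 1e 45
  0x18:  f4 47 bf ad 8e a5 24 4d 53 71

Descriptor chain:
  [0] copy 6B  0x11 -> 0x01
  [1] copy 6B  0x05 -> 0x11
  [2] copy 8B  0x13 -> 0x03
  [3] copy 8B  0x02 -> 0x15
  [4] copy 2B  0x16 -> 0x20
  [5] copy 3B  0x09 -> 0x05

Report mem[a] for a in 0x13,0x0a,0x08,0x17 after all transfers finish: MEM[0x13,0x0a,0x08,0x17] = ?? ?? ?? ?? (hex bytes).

D0: mem[0x01..0x06] <- [d5 bd 81 13 06 1e]
D1: mem[0x11..0x16] <- [06 1e b3 a5 31 86]
D2: mem[0x03..0x0a] <- [b3 a5 31 86 45 f4 47 bf]
D3: mem[0x15..0x1c] <- [bd b3 a5 31 86 45 f4 47]
D4: mem[0x20..0x21] <- [b3 a5]
D5: mem[0x05..0x07] <- [47 bf b4]
query mem[0x13]=0xb3, mem[0x0a]=0xbf, mem[0x08]=0xf4, mem[0x17]=0xa5

MEM[0x13,0x0a,0x08,0x17] = b3 bf f4 a5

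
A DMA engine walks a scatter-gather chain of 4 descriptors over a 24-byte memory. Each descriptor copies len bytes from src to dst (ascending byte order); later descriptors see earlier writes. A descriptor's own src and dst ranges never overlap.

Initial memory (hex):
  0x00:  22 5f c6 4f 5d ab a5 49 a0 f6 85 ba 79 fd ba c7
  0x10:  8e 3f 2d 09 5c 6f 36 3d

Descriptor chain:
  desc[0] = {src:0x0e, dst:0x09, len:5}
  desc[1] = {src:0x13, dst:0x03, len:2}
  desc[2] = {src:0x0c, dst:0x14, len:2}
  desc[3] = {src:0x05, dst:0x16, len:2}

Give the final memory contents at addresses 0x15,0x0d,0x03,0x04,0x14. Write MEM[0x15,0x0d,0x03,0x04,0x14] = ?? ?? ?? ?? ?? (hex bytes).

MEM[0x15,0x0d,0x03,0x04,0x14] = 2d 2d 09 5c 3f

[0] 0x0e->0x09 len=5 : ba c7 8e 3f 2d
[1] 0x13->0x03 len=2 : 09 5c
[2] 0x0c->0x14 len=2 : 3f 2d
[3] 0x05->0x16 len=2 : ab a5
query mem[0x15]=0x2d, mem[0x0d]=0x2d, mem[0x03]=0x09, mem[0x04]=0x5c, mem[0x14]=0x3f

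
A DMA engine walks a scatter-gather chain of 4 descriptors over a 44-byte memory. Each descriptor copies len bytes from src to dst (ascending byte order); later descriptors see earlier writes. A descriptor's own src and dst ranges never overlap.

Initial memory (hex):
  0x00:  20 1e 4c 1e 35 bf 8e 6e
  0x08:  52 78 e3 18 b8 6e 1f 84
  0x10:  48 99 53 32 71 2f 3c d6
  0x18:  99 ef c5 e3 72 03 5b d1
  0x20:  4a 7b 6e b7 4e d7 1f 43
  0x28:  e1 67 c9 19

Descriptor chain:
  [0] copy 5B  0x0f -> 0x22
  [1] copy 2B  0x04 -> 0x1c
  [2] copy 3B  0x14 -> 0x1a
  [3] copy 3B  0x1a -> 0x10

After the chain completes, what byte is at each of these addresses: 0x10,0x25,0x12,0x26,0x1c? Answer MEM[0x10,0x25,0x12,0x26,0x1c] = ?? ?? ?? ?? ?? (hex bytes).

MEM[0x10,0x25,0x12,0x26,0x1c] = 71 53 3c 32 3c

#0 dst[0x22+5] := {0x84,0x48,0x99,0x53,0x32}
#1 dst[0x1c+2] := {0x35,0xbf}
#2 dst[0x1a+3] := {0x71,0x2f,0x3c}
#3 dst[0x10+3] := {0x71,0x2f,0x3c}
query mem[0x10]=0x71, mem[0x25]=0x53, mem[0x12]=0x3c, mem[0x26]=0x32, mem[0x1c]=0x3c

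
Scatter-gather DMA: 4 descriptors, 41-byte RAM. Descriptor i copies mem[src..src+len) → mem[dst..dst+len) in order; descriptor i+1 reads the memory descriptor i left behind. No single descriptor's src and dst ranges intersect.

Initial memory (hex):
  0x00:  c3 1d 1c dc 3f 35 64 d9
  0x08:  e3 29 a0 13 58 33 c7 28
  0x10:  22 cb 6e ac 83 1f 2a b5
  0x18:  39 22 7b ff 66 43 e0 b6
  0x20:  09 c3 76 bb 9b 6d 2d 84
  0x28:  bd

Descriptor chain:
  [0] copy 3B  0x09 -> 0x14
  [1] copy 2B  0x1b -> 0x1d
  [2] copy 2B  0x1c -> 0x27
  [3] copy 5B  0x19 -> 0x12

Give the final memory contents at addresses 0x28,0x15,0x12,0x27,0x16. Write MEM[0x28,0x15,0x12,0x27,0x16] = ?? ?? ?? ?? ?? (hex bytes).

[0] 0x09->0x14 len=3 : 29 a0 13
[1] 0x1b->0x1d len=2 : ff 66
[2] 0x1c->0x27 len=2 : 66 ff
[3] 0x19->0x12 len=5 : 22 7b ff 66 ff
query mem[0x28]=0xff, mem[0x15]=0x66, mem[0x12]=0x22, mem[0x27]=0x66, mem[0x16]=0xff

MEM[0x28,0x15,0x12,0x27,0x16] = ff 66 22 66 ff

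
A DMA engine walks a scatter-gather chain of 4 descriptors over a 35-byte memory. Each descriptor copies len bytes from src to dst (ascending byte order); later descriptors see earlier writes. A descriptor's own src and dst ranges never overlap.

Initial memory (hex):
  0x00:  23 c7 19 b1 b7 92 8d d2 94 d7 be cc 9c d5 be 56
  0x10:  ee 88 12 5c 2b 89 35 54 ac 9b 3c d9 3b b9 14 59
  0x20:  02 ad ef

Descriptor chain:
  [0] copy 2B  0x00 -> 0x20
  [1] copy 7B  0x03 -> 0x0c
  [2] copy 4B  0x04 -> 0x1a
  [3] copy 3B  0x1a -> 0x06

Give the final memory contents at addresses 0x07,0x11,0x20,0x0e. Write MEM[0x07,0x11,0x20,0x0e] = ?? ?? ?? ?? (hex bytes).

MEM[0x07,0x11,0x20,0x0e] = 92 94 23 92

  after D0: wrote 2B at 0x20 = 23c7
  after D1: wrote 7B at 0x0c = b1b7928dd294d7
  after D2: wrote 4B at 0x1a = b7928dd2
  after D3: wrote 3B at 0x06 = b7928d
query mem[0x07]=0x92, mem[0x11]=0x94, mem[0x20]=0x23, mem[0x0e]=0x92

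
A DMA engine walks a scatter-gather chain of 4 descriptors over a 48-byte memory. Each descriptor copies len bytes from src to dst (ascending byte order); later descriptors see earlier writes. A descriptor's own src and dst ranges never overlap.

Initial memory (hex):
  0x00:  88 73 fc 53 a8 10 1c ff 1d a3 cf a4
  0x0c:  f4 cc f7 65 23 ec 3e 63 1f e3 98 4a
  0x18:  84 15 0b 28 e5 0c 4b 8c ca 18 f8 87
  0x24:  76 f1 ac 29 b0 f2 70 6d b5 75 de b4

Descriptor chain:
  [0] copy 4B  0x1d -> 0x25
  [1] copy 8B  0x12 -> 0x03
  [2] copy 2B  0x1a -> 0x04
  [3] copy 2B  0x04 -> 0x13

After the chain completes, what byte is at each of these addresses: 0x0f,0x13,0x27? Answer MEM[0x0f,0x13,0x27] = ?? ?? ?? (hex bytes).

MEM[0x0f,0x13,0x27] = 65 0b 8c

[0] 0x1d->0x25 len=4 : 0c 4b 8c ca
[1] 0x12->0x03 len=8 : 3e 63 1f e3 98 4a 84 15
[2] 0x1a->0x04 len=2 : 0b 28
[3] 0x04->0x13 len=2 : 0b 28
query mem[0x0f]=0x65, mem[0x13]=0x0b, mem[0x27]=0x8c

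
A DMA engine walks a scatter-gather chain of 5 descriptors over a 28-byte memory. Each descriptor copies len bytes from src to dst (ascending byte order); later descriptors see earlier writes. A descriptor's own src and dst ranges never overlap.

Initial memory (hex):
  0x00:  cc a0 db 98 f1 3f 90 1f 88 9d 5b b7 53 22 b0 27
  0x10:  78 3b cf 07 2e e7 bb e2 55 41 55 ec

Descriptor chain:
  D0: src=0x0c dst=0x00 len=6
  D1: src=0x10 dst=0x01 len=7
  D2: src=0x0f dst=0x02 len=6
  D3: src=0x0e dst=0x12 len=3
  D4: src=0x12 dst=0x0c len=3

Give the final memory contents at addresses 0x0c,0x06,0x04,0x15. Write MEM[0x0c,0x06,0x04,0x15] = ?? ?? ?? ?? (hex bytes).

  after D0: wrote 6B at 0x00 = 5322b027783b
  after D1: wrote 7B at 0x01 = 783bcf072ee7bb
  after D2: wrote 6B at 0x02 = 27783bcf072e
  after D3: wrote 3B at 0x12 = b02778
  after D4: wrote 3B at 0x0c = b02778
query mem[0x0c]=0xb0, mem[0x06]=0x07, mem[0x04]=0x3b, mem[0x15]=0xe7

MEM[0x0c,0x06,0x04,0x15] = b0 07 3b e7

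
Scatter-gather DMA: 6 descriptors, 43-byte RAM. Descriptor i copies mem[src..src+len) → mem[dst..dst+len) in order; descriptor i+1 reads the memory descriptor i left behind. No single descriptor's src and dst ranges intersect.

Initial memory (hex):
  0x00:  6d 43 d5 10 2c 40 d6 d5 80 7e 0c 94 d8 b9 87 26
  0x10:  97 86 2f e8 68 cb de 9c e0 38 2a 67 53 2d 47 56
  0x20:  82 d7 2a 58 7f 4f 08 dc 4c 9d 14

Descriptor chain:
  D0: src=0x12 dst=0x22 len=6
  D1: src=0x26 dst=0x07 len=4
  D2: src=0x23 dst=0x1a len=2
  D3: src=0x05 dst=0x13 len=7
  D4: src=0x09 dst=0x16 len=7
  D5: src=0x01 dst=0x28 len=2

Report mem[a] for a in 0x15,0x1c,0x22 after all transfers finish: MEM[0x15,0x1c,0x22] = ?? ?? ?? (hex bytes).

MEM[0x15,0x1c,0x22] = de 26 2f

  after D0: wrote 6B at 0x22 = 2fe868cbde9c
  after D1: wrote 4B at 0x07 = de9c4c9d
  after D2: wrote 2B at 0x1a = e868
  after D3: wrote 7B at 0x13 = 40d6de9c4c9d94
  after D4: wrote 7B at 0x16 = 4c9d94d8b98726
  after D5: wrote 2B at 0x28 = 43d5
query mem[0x15]=0xde, mem[0x1c]=0x26, mem[0x22]=0x2f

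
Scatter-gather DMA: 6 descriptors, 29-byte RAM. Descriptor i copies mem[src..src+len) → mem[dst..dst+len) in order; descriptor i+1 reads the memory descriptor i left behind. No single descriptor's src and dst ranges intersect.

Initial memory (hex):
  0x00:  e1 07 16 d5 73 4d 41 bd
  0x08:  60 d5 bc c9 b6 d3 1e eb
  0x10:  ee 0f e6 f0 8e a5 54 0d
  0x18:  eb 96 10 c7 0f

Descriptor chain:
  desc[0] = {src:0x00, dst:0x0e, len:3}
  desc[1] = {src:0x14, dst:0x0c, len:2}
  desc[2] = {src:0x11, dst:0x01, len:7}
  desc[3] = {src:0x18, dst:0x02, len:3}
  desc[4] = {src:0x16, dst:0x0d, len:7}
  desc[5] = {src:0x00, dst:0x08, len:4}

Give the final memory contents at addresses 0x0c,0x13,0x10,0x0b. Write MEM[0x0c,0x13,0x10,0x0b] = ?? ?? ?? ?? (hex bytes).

MEM[0x0c,0x13,0x10,0x0b] = 8e 0f 96 96

D0: mem[0x0e..0x10] <- [e1 07 16]
D1: mem[0x0c..0x0d] <- [8e a5]
D2: mem[0x01..0x07] <- [0f e6 f0 8e a5 54 0d]
D3: mem[0x02..0x04] <- [eb 96 10]
D4: mem[0x0d..0x13] <- [54 0d eb 96 10 c7 0f]
D5: mem[0x08..0x0b] <- [e1 0f eb 96]
query mem[0x0c]=0x8e, mem[0x13]=0x0f, mem[0x10]=0x96, mem[0x0b]=0x96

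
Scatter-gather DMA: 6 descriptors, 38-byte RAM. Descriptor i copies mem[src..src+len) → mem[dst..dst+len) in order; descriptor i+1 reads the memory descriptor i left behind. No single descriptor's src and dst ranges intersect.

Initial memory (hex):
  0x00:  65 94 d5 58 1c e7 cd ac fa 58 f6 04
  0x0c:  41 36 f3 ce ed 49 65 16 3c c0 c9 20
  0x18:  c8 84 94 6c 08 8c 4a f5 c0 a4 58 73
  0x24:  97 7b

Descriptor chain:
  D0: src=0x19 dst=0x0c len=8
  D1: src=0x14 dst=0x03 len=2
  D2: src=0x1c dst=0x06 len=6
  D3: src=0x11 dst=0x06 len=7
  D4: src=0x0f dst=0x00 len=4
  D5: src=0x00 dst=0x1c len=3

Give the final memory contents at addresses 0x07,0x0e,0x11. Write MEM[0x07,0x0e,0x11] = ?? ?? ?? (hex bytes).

MEM[0x07,0x0e,0x11] = f5 6c 4a

D0: mem[0x0c..0x13] <- [84 94 6c 08 8c 4a f5 c0]
D1: mem[0x03..0x04] <- [3c c0]
D2: mem[0x06..0x0b] <- [08 8c 4a f5 c0 a4]
D3: mem[0x06..0x0c] <- [4a f5 c0 3c c0 c9 20]
D4: mem[0x00..0x03] <- [08 8c 4a f5]
D5: mem[0x1c..0x1e] <- [08 8c 4a]
query mem[0x07]=0xf5, mem[0x0e]=0x6c, mem[0x11]=0x4a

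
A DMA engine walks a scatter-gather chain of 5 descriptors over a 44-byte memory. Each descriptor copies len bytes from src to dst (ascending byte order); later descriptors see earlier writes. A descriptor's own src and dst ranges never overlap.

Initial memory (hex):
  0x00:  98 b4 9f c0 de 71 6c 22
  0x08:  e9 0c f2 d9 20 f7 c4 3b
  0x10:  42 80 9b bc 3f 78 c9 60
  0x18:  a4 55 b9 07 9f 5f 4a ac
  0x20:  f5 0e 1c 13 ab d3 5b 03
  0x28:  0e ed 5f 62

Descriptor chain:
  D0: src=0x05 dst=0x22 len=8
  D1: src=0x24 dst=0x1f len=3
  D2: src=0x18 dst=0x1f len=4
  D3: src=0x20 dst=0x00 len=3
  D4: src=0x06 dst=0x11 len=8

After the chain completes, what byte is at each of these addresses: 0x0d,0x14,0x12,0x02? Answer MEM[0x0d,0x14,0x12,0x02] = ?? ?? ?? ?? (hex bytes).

  after D0: wrote 8B at 0x22 = 716c22e90cf2d920
  after D1: wrote 3B at 0x1f = 22e90c
  after D2: wrote 4B at 0x1f = a455b907
  after D3: wrote 3B at 0x00 = 55b907
  after D4: wrote 8B at 0x11 = 6c22e90cf2d920f7
query mem[0x0d]=0xf7, mem[0x14]=0x0c, mem[0x12]=0x22, mem[0x02]=0x07

MEM[0x0d,0x14,0x12,0x02] = f7 0c 22 07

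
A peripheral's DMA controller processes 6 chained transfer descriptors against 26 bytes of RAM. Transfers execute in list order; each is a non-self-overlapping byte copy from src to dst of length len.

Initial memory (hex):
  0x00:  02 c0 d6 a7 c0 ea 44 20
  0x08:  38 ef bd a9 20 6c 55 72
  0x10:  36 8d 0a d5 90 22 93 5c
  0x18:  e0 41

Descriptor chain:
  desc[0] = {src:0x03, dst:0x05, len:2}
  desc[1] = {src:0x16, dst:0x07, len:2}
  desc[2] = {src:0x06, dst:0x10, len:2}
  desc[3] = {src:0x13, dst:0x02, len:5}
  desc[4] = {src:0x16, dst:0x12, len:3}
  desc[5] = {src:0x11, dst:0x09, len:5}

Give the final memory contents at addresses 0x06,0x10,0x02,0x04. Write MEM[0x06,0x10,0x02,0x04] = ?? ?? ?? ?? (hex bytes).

MEM[0x06,0x10,0x02,0x04] = 5c c0 d5 22

  after D0: wrote 2B at 0x05 = a7c0
  after D1: wrote 2B at 0x07 = 935c
  after D2: wrote 2B at 0x10 = c093
  after D3: wrote 5B at 0x02 = d59022935c
  after D4: wrote 3B at 0x12 = 935ce0
  after D5: wrote 5B at 0x09 = 93935ce022
query mem[0x06]=0x5c, mem[0x10]=0xc0, mem[0x02]=0xd5, mem[0x04]=0x22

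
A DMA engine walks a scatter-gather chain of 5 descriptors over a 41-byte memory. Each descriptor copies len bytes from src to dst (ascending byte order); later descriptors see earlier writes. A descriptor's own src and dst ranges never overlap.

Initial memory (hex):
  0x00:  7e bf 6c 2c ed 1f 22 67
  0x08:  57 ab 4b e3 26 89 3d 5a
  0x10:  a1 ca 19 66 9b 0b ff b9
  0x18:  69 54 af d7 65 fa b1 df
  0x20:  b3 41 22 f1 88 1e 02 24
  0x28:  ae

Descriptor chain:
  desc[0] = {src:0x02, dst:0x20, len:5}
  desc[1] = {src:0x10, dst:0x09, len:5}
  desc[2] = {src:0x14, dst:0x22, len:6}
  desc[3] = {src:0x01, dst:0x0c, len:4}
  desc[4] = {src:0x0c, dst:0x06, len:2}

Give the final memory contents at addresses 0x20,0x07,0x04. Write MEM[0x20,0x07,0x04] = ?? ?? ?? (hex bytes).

MEM[0x20,0x07,0x04] = 6c 6c ed

#0 dst[0x20+5] := {0x6c,0x2c,0xed,0x1f,0x22}
#1 dst[0x09+5] := {0xa1,0xca,0x19,0x66,0x9b}
#2 dst[0x22+6] := {0x9b,0x0b,0xff,0xb9,0x69,0x54}
#3 dst[0x0c+4] := {0xbf,0x6c,0x2c,0xed}
#4 dst[0x06+2] := {0xbf,0x6c}
query mem[0x20]=0x6c, mem[0x07]=0x6c, mem[0x04]=0xed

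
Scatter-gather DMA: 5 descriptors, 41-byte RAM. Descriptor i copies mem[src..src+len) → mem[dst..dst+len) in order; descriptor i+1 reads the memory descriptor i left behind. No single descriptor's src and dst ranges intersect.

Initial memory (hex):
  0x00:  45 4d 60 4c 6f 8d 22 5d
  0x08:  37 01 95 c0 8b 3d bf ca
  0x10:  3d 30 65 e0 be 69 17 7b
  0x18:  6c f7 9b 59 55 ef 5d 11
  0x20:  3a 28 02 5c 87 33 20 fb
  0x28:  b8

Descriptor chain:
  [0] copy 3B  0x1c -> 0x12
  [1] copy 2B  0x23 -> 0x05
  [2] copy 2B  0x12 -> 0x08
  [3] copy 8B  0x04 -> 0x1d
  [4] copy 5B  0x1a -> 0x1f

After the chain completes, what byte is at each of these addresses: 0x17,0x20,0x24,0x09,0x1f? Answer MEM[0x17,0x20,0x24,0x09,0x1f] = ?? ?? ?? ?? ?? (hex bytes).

MEM[0x17,0x20,0x24,0x09,0x1f] = 7b 59 c0 ef 9b

D0: mem[0x12..0x14] <- [55 ef 5d]
D1: mem[0x05..0x06] <- [5c 87]
D2: mem[0x08..0x09] <- [55 ef]
D3: mem[0x1d..0x24] <- [6f 5c 87 5d 55 ef 95 c0]
D4: mem[0x1f..0x23] <- [9b 59 55 6f 5c]
query mem[0x17]=0x7b, mem[0x20]=0x59, mem[0x24]=0xc0, mem[0x09]=0xef, mem[0x1f]=0x9b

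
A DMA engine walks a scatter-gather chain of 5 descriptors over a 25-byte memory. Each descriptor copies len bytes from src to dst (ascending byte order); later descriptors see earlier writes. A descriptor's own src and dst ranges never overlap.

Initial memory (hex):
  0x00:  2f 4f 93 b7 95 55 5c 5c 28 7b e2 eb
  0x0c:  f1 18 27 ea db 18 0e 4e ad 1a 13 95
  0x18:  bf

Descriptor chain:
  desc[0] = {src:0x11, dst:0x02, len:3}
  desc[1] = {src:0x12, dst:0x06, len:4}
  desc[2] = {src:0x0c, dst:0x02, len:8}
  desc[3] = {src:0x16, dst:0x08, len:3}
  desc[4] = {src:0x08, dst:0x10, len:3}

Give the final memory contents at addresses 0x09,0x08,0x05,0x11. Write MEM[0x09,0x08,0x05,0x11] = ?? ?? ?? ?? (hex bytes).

[0] 0x11->0x02 len=3 : 18 0e 4e
[1] 0x12->0x06 len=4 : 0e 4e ad 1a
[2] 0x0c->0x02 len=8 : f1 18 27 ea db 18 0e 4e
[3] 0x16->0x08 len=3 : 13 95 bf
[4] 0x08->0x10 len=3 : 13 95 bf
query mem[0x09]=0x95, mem[0x08]=0x13, mem[0x05]=0xea, mem[0x11]=0x95

MEM[0x09,0x08,0x05,0x11] = 95 13 ea 95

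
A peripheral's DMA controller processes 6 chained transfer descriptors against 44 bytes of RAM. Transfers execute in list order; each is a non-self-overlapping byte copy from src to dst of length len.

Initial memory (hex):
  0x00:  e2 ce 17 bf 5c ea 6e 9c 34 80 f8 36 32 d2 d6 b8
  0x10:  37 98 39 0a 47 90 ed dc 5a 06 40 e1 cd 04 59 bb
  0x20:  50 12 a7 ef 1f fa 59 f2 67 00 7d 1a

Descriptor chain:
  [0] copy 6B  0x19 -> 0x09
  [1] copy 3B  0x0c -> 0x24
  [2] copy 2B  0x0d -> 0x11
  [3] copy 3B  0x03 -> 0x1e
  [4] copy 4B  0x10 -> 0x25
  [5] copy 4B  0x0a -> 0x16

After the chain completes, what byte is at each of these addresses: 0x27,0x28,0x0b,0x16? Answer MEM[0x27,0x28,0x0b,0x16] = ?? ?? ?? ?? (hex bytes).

MEM[0x27,0x28,0x0b,0x16] = 59 0a e1 40

#0 dst[0x09+6] := {0x06,0x40,0xe1,0xcd,0x04,0x59}
#1 dst[0x24+3] := {0xcd,0x04,0x59}
#2 dst[0x11+2] := {0x04,0x59}
#3 dst[0x1e+3] := {0xbf,0x5c,0xea}
#4 dst[0x25+4] := {0x37,0x04,0x59,0x0a}
#5 dst[0x16+4] := {0x40,0xe1,0xcd,0x04}
query mem[0x27]=0x59, mem[0x28]=0x0a, mem[0x0b]=0xe1, mem[0x16]=0x40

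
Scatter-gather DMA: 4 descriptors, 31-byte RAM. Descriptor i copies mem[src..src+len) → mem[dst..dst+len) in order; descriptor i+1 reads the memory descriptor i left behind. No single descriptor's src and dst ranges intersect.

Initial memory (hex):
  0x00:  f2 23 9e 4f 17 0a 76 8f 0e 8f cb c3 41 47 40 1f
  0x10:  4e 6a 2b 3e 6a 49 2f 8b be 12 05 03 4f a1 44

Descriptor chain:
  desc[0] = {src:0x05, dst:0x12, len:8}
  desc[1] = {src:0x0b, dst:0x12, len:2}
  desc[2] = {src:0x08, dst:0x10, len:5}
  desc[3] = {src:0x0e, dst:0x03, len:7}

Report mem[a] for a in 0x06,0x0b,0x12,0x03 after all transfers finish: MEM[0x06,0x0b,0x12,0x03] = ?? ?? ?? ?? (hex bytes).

MEM[0x06,0x0b,0x12,0x03] = 8f c3 cb 40

D0: mem[0x12..0x19] <- [0a 76 8f 0e 8f cb c3 41]
D1: mem[0x12..0x13] <- [c3 41]
D2: mem[0x10..0x14] <- [0e 8f cb c3 41]
D3: mem[0x03..0x09] <- [40 1f 0e 8f cb c3 41]
query mem[0x06]=0x8f, mem[0x0b]=0xc3, mem[0x12]=0xcb, mem[0x03]=0x40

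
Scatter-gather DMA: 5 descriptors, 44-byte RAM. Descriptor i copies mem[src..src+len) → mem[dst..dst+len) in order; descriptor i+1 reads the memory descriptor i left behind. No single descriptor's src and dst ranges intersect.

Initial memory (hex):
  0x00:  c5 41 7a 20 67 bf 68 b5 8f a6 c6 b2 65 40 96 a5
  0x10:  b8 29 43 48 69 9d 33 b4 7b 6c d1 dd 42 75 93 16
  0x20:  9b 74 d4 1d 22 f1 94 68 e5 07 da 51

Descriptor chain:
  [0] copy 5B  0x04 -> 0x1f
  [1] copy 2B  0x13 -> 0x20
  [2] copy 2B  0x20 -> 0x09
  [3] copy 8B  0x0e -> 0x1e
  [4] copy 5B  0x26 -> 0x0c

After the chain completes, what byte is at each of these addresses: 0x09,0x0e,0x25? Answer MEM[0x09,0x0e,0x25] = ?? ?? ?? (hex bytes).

MEM[0x09,0x0e,0x25] = 48 e5 9d

  after D0: wrote 5B at 0x1f = 67bf68b58f
  after D1: wrote 2B at 0x20 = 4869
  after D2: wrote 2B at 0x09 = 4869
  after D3: wrote 8B at 0x1e = 96a5b8294348699d
  after D4: wrote 5B at 0x0c = 9468e507da
query mem[0x09]=0x48, mem[0x0e]=0xe5, mem[0x25]=0x9d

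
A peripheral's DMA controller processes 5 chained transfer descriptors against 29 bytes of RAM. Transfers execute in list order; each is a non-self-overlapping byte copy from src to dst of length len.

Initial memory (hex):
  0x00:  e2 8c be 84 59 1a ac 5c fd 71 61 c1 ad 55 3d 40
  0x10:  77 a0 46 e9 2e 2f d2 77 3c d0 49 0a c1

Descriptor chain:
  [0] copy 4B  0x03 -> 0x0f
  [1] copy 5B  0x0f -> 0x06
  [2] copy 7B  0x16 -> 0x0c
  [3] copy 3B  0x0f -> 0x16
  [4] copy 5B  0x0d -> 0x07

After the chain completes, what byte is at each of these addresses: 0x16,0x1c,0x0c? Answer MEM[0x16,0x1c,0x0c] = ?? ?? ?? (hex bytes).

#0 dst[0x0f+4] := {0x84,0x59,0x1a,0xac}
#1 dst[0x06+5] := {0x84,0x59,0x1a,0xac,0xe9}
#2 dst[0x0c+7] := {0xd2,0x77,0x3c,0xd0,0x49,0x0a,0xc1}
#3 dst[0x16+3] := {0xd0,0x49,0x0a}
#4 dst[0x07+5] := {0x77,0x3c,0xd0,0x49,0x0a}
query mem[0x16]=0xd0, mem[0x1c]=0xc1, mem[0x0c]=0xd2

MEM[0x16,0x1c,0x0c] = d0 c1 d2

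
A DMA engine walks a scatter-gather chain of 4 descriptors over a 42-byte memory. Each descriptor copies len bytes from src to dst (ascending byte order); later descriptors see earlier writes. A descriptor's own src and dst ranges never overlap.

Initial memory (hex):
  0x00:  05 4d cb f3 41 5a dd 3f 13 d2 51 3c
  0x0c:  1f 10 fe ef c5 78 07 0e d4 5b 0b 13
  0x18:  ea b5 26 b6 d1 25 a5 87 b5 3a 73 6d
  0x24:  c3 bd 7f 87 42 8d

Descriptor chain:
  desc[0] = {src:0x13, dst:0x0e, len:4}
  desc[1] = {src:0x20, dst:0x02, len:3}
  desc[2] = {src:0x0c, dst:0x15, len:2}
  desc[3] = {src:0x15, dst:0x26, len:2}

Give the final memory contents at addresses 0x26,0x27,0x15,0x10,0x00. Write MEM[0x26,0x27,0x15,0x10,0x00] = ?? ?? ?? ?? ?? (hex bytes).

MEM[0x26,0x27,0x15,0x10,0x00] = 1f 10 1f 5b 05

#0 dst[0x0e+4] := {0x0e,0xd4,0x5b,0x0b}
#1 dst[0x02+3] := {0xb5,0x3a,0x73}
#2 dst[0x15+2] := {0x1f,0x10}
#3 dst[0x26+2] := {0x1f,0x10}
query mem[0x26]=0x1f, mem[0x27]=0x10, mem[0x15]=0x1f, mem[0x10]=0x5b, mem[0x00]=0x05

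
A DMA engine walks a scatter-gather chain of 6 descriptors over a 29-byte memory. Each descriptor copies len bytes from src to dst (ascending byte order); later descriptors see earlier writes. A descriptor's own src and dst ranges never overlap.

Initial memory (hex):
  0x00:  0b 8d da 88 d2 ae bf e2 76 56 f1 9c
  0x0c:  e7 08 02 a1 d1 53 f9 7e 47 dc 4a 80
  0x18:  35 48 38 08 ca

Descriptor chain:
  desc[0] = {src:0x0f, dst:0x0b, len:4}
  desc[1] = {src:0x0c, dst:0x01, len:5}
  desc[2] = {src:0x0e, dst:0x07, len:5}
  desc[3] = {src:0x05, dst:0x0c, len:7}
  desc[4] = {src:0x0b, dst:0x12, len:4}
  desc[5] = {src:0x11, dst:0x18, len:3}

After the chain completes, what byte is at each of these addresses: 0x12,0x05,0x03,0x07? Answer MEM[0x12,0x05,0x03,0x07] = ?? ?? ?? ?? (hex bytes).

MEM[0x12,0x05,0x03,0x07] = f9 d1 f9 f9

  after D0: wrote 4B at 0x0b = a1d153f9
  after D1: wrote 5B at 0x01 = d153f9a1d1
  after D2: wrote 5B at 0x07 = f9a1d153f9
  after D3: wrote 7B at 0x0c = d1bff9a1d153f9
  after D4: wrote 4B at 0x12 = f9d1bff9
  after D5: wrote 3B at 0x18 = 53f9d1
query mem[0x12]=0xf9, mem[0x05]=0xd1, mem[0x03]=0xf9, mem[0x07]=0xf9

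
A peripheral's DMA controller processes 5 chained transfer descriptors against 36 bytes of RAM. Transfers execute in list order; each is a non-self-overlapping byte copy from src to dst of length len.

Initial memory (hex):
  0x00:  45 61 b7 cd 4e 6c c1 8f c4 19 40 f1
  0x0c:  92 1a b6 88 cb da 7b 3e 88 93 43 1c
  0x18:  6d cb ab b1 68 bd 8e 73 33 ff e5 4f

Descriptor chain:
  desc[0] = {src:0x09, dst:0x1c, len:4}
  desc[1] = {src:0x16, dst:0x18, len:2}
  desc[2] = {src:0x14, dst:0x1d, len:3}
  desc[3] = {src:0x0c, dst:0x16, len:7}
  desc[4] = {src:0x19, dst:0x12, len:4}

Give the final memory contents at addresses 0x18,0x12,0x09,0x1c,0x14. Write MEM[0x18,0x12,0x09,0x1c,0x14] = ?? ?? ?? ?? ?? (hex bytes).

[0] 0x09->0x1c len=4 : 19 40 f1 92
[1] 0x16->0x18 len=2 : 43 1c
[2] 0x14->0x1d len=3 : 88 93 43
[3] 0x0c->0x16 len=7 : 92 1a b6 88 cb da 7b
[4] 0x19->0x12 len=4 : 88 cb da 7b
query mem[0x18]=0xb6, mem[0x12]=0x88, mem[0x09]=0x19, mem[0x1c]=0x7b, mem[0x14]=0xda

MEM[0x18,0x12,0x09,0x1c,0x14] = b6 88 19 7b da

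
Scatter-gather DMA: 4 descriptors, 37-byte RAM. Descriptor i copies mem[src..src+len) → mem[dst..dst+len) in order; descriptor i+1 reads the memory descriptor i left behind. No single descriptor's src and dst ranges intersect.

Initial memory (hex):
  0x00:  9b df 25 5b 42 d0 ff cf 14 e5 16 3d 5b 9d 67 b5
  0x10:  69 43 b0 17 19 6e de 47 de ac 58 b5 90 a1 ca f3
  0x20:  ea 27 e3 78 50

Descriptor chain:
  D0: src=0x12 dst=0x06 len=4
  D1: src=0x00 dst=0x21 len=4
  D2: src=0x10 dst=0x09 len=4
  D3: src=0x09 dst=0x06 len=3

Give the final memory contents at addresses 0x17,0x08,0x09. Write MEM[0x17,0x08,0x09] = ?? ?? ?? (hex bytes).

MEM[0x17,0x08,0x09] = 47 b0 69

[0] 0x12->0x06 len=4 : b0 17 19 6e
[1] 0x00->0x21 len=4 : 9b df 25 5b
[2] 0x10->0x09 len=4 : 69 43 b0 17
[3] 0x09->0x06 len=3 : 69 43 b0
query mem[0x17]=0x47, mem[0x08]=0xb0, mem[0x09]=0x69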